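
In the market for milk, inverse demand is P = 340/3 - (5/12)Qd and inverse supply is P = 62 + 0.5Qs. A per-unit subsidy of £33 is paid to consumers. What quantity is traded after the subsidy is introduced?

Q' = 92

Pre-subsidy: 340/3 - (5/12)Q = 62 + 0.5Q gives Q* = 56 and P* = 90.
With the rebate, buyers effectively pay Pb = Ps − 33, where Ps is the price sellers receive.
On the curves, Pb = 340/3 - (5/12)Q and Ps = 62 + 0.5Q; the wedge Ps − Pb = 33 gives 62 + 0.5Q − (340/3 - (5/12)Q) = 33, so Q' = 92.
Then Pb = 340/3 − (5/12)·92 = 75 and Ps = 62 + 0.5·92 = 108.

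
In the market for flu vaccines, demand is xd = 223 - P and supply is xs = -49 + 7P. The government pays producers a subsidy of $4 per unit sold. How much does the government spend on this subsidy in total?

Pre-subsidy: 223 - P = -49 + 7P gives P* = 34, x* = 189.
With the subsidy, sellers receive Ps = Pb + 4 for each unit, where Pb is the price buyers pay.
Supply in terms of Pb becomes xs = -49 + 7(Pb + 4) = -21 + 7Pb. Setting this equal to demand: 223 - Pb = -21 + 7Pb, so Pb = 30.5.
Sellers receive Ps = 30.5 + 4 = 34.5; x' = 223 − 1·30.5 = 192.5.
Government outlay = subsidy × quantity = 4 × 192.5 = 770.

Government cost = $770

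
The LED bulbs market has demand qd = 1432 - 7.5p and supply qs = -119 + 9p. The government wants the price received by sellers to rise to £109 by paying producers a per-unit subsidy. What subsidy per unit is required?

Required subsidy s = £33 per unit

At a seller price of 109, quantity supplied is -119 + 9·109 = 862.
Buyers absorb 862 only when they pay pb with 1432 − 7.5·pb = 862, i.e. pb = 76.
s = ps − pb = 109 − 76 = 33.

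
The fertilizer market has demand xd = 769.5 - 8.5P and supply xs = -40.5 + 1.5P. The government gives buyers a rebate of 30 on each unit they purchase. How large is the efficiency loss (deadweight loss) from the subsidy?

Deadweight loss = 573.75

Pre-subsidy: 769.5 - 8.5P = -40.5 + 1.5P gives P* = 81, x* = 81.
With the rebate, buyers effectively pay Pb = Ps − 30, where Ps is the price sellers receive.
Demand in terms of Ps becomes xd = 769.5 − 8.5(Ps − 30) = 1024.5 - 8.5Ps. Setting this equal to supply: 1024.5 - 8.5Ps = -40.5 + 1.5Ps, so Ps = 106.5.
Buyers pay Pb = 106.5 − 30 = 76.5; x' = -40.5 + 1.5·106.5 = 119.25.
The subsidy expands output by 119.25 − 81 = 38.25 past the efficient level; on those units the gap between marginal cost and willingness to pay runs from 0 up to 30.
DWL = ½ × 30 × 38.25 = 573.75.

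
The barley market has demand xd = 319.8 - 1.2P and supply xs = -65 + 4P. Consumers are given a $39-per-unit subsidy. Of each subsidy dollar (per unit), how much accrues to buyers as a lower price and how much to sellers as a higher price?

Pre-subsidy: 319.8 - 1.2P = -65 + 4P gives P* = 74, x* = 231.
With the rebate, buyers effectively pay Pb = Ps − 39, where Ps is the price sellers receive.
Demand in terms of Ps becomes xd = 319.8 − 1.2(Ps − 39) = 366.6 - 1.2Ps. Setting this equal to supply: 366.6 - 1.2Ps = -65 + 4Ps, so Ps = 83.
Buyers pay Pb = 83 − 39 = 44; x' = -65 + 4·83 = 267.
Buyers' price falls by P* − Pb = 74 − 44 = 30; sellers' price rises by Ps − P* = 83 − 74 = 9.

Buyers gain $30 per unit; sellers gain $9 per unit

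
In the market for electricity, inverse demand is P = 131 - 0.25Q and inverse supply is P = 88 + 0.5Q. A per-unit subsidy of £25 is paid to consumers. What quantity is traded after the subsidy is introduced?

Pre-subsidy: 131 - 0.25Q = 88 + 0.5Q gives Q* = 172/3 and P* = 350/3.
With the rebate, buyers effectively pay Pb = Ps − 25, where Ps is the price sellers receive.
On the curves, Pb = 131 - 0.25Q and Ps = 88 + 0.5Q; the wedge Ps − Pb = 25 gives 88 + 0.5Q − (131 - 0.25Q) = 25, so Q' = 272/3.
Then Pb = 131 − 0.25·(272/3) = 325/3 and Ps = 88 + 0.5·(272/3) = 400/3.

Q' = 272/3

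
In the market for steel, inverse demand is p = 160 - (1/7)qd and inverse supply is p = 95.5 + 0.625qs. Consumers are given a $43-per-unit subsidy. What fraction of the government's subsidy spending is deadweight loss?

Pre-subsidy: 160 - (1/7)q = 95.5 + 0.625q gives q* = 84 and p* = 148.
With the rebate, buyers effectively pay pb = ps − 43, where ps is the price sellers receive.
On the curves, pb = 160 - (1/7)q and ps = 95.5 + 0.625q; the wedge ps − pb = 43 gives 95.5 + 0.625q − (160 - (1/7)q) = 43, so q' = 140.
Then pb = 160 − (1/7)·140 = 140 and ps = 95.5 + 0.625·140 = 183.
ΔCS = ½(84 + 140)(148 − 140) = 896; ΔPS = ½(84 + 140)(183 − 148) = 3920.
Government spending = 43 × 140 = 6020.
DWL = ½ × 43 × (140 − 84) = 1204; fraction = 1204 / 6020 = 0.2.

DWL / government spending = 0.2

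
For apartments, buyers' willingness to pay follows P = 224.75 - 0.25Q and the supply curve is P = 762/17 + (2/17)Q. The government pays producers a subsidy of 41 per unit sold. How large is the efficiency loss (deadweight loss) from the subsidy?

Deadweight loss = 2286.16

Pre-subsidy: 224.75 - 0.25Q = 762/17 + (2/17)Q gives Q* = 489.4 and P* = 102.4.
With the subsidy, sellers receive Ps = Pb + 41 for each unit, where Pb is the price buyers pay.
On the curves, Pb = 224.75 - 0.25Q and Ps = 762/17 + (2/17)Q; the wedge Ps − Pb = 41 gives 762/17 + (2/17)Q − (224.75 - 0.25Q) = 41, so Q' = 600.92.
Then Pb = 224.75 − 0.25·600.92 = 74.52 and Ps = 762/17 + (2/17)·600.92 = 115.52.
The subsidy expands output by 600.92 − 489.4 = 111.52 past the efficient level; on those units the gap between marginal cost and willingness to pay runs from 0 up to 41.
DWL = ½ × 41 × 111.52 = 2286.16.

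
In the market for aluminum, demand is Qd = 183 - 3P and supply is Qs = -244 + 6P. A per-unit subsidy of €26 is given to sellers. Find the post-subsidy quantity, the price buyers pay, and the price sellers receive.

Pre-subsidy: 183 - 3P = -244 + 6P gives P* = 427/9, Q* = 122/3.
With the subsidy, sellers receive Ps = Pb + 26 for each unit, where Pb is the price buyers pay.
Supply in terms of Pb becomes Qs = -244 + 6(Pb + 26) = -88 + 6Pb. Setting this equal to demand: 183 - 3Pb = -88 + 6Pb, so Pb = 271/9.
Sellers receive Ps = 271/9 + 26 = 505/9; Q' = 183 − 3·(271/9) = 278/3.

Q' = 278/3; buyers pay 271/9; sellers receive 505/9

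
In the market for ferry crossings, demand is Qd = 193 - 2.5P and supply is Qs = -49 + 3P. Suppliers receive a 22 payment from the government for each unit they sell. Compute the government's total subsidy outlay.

Government cost = 2486

Pre-subsidy: 193 - 2.5P = -49 + 3P gives P* = 44, Q* = 83.
With the subsidy, sellers receive Ps = Pb + 22 for each unit, where Pb is the price buyers pay.
Supply in terms of Pb becomes Qs = -49 + 3(Pb + 22) = 17 + 3Pb. Setting this equal to demand: 193 - 2.5Pb = 17 + 3Pb, so Pb = 32.
Sellers receive Ps = 32 + 22 = 54; Q' = 193 − 2.5·32 = 113.
Government outlay = subsidy × quantity = 22 × 113 = 2486.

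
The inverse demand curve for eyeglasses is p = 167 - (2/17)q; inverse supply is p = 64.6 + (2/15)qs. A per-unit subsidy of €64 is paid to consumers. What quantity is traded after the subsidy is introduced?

q' = 663

Pre-subsidy: 167 - (2/17)q = 64.6 + (2/15)q gives q* = 408 and p* = 119.
With the rebate, buyers effectively pay pb = ps − 64, where ps is the price sellers receive.
On the curves, pb = 167 - (2/17)q and ps = 64.6 + (2/15)q; the wedge ps − pb = 64 gives 64.6 + (2/15)q − (167 - (2/17)q) = 64, so q' = 663.
Then pb = 167 − (2/17)·663 = 89 and ps = 64.6 + (2/15)·663 = 153.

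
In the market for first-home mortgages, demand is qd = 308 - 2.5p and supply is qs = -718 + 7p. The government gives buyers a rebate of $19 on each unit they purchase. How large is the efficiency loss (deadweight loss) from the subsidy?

Pre-subsidy: 308 - 2.5p = -718 + 7p gives p* = 108, q* = 38.
With the rebate, buyers effectively pay pb = ps − 19, where ps is the price sellers receive.
Demand in terms of ps becomes qd = 308 − 2.5(ps − 19) = 355.5 - 2.5ps. Setting this equal to supply: 355.5 - 2.5ps = -718 + 7ps, so ps = 113.
Buyers pay pb = 113 − 19 = 94; q' = -718 + 7·113 = 73.
The subsidy expands output by 73 − 38 = 35 past the efficient level; on those units the gap between marginal cost and willingness to pay runs from 0 up to 19.
DWL = ½ × 19 × 35 = 332.5.

Deadweight loss = $332.5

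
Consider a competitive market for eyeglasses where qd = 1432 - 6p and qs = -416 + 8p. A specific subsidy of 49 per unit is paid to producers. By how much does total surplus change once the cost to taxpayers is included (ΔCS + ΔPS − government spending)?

Pre-subsidy: 1432 - 6p = -416 + 8p gives p* = 132, q* = 640.
With the subsidy, sellers receive ps = pb + 49 for each unit, where pb is the price buyers pay.
Supply in terms of pb becomes qs = -416 + 8(pb + 49) = -24 + 8pb. Setting this equal to demand: 1432 - 6pb = -24 + 8pb, so pb = 104.
Sellers receive ps = 104 + 49 = 153; q' = 1432 − 6·104 = 808.
ΔCS = ½(640 + 808)(132 − 104) = 20272; ΔPS = ½(640 + 808)(153 − 132) = 15204.
Government spending = 49 × 808 = 39592.
Net change = 20272 + 15204 − 39592 = -4116. The loss equals the DWL triangle ½·49·168.

Net change in total surplus = -4116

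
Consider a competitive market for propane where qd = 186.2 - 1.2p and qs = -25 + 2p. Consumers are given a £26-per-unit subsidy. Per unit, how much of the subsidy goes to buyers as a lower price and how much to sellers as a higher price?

Pre-subsidy: 186.2 - 1.2p = -25 + 2p gives p* = 66, q* = 107.
With the rebate, buyers effectively pay pb = ps − 26, where ps is the price sellers receive.
Demand in terms of ps becomes qd = 186.2 − 1.2(ps − 26) = 217.4 - 1.2ps. Setting this equal to supply: 217.4 - 1.2ps = -25 + 2ps, so ps = 75.75.
Buyers pay pb = 75.75 − 26 = 49.75; q' = -25 + 2·75.75 = 126.5.
Buyers' price falls by p* − pb = 66 − 49.75 = 16.25; sellers' price rises by ps − p* = 75.75 − 66 = 9.75.

Buyers gain £16.25 per unit; sellers gain £9.75 per unit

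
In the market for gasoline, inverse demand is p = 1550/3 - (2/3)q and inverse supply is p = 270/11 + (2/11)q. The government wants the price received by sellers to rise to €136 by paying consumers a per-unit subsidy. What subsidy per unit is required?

At a seller price of 136, quantity supplied is -135 + 5.5·136 = 613.
Buyers absorb 613 only when they pay pb = 1550/3 − (2/3)·613 = 108.
s = ps − pb = 136 − 108 = 28.

Required subsidy s = €28 per unit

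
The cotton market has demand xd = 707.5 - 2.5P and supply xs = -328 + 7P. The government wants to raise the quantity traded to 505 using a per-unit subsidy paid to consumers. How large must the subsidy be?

Required subsidy s = 38 per unit

At x = 505, invert demand for the buyer price: Pb = (707.5 − 505)/2.5 = 81; invert supply for the seller price: Ps = (505 − (-328))/7 = 119.
The subsidy must fill the gap: s = Ps − Pb = 119 − 81 = 38.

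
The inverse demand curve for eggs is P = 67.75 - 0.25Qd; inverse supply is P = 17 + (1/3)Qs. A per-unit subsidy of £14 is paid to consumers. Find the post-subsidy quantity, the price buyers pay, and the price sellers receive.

Pre-subsidy: 67.75 - 0.25Q = 17 + (1/3)Q gives Q* = 87 and P* = 46.
With the rebate, buyers effectively pay Pb = Ps − 14, where Ps is the price sellers receive.
On the curves, Pb = 67.75 - 0.25Q and Ps = 17 + (1/3)Q; the wedge Ps − Pb = 14 gives 17 + (1/3)Q − (67.75 - 0.25Q) = 14, so Q' = 111.
Then Pb = 67.75 − 0.25·111 = 40 and Ps = 17 + (1/3)·111 = 54.

Q' = 111; buyers pay £40; sellers receive £54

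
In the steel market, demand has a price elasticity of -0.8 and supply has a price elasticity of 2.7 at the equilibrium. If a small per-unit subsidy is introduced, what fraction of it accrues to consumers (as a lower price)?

For a small subsidy around the equilibrium, the benefit split depends on the relative slopes, which at a point are proportional to the elasticities.
Buyer share = εs/(εs + |εd|) = 2.7/(2.7 + 0.8) = 27/35; seller share = |εd|/(εs + |εd|) = 8/35.

Consumer share = 27/35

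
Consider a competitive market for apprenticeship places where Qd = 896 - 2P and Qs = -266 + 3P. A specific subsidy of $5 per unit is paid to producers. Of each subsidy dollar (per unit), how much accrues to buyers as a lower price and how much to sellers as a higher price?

Pre-subsidy: 896 - 2P = -266 + 3P gives P* = 232.4, Q* = 431.2.
With the subsidy, sellers receive Ps = Pb + 5 for each unit, where Pb is the price buyers pay.
Supply in terms of Pb becomes Qs = -266 + 3(Pb + 5) = -251 + 3Pb. Setting this equal to demand: 896 - 2Pb = -251 + 3Pb, so Pb = 229.4.
Sellers receive Ps = 229.4 + 5 = 234.4; Q' = 896 − 2·229.4 = 437.2.
Buyers' price falls by P* − Pb = 232.4 − 229.4 = 3; sellers' price rises by Ps − P* = 234.4 − 232.4 = 2.

Buyers gain $3 per unit; sellers gain $2 per unit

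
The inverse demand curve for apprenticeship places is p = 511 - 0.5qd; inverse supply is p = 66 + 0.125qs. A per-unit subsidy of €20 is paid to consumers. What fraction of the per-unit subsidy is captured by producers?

Pre-subsidy: 511 - 0.5q = 66 + 0.125q gives q* = 712 and p* = 155.
With the rebate, buyers effectively pay pb = ps − 20, where ps is the price sellers receive.
On the curves, pb = 511 - 0.5q and ps = 66 + 0.125q; the wedge ps − pb = 20 gives 66 + 0.125q − (511 - 0.5q) = 20, so q' = 744.
Then pb = 511 − 0.5·744 = 139 and ps = 66 + 0.125·744 = 159.
Buyers' price falls by p* − pb = 155 − 139 = 16; sellers' price rises by ps − p* = 159 − 155 = 4.
So producers capture 4/20 = 0.2 of each unit of subsidy.

Producer share = 0.2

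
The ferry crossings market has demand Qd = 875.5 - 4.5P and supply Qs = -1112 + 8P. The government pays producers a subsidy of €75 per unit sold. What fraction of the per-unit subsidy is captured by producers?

Pre-subsidy: 875.5 - 4.5P = -1112 + 8P gives P* = 159, Q* = 160.
With the subsidy, sellers receive Ps = Pb + 75 for each unit, where Pb is the price buyers pay.
Supply in terms of Pb becomes Qs = -1112 + 8(Pb + 75) = -512 + 8Pb. Setting this equal to demand: 875.5 - 4.5Pb = -512 + 8Pb, so Pb = 111.
Sellers receive Ps = 111 + 75 = 186; Q' = 875.5 − 4.5·111 = 376.
Buyers' price falls by P* − Pb = 159 − 111 = 48; sellers' price rises by Ps − P* = 186 − 159 = 27.
So producers capture 27/75 = 0.36 of each unit of subsidy.

Producer share = 0.36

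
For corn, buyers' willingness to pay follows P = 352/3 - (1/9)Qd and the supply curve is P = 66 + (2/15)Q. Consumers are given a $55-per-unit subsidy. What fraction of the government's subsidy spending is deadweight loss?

Pre-subsidy: 352/3 - (1/9)Q = 66 + (2/15)Q gives Q* = 210 and P* = 94.
With the rebate, buyers effectively pay Pb = Ps − 55, where Ps is the price sellers receive.
On the curves, Pb = 352/3 - (1/9)Q and Ps = 66 + (2/15)Q; the wedge Ps − Pb = 55 gives 66 + (2/15)Q − (352/3 - (1/9)Q) = 55, so Q' = 435.
Then Pb = 352/3 − (1/9)·435 = 69 and Ps = 66 + (2/15)·435 = 124.
ΔCS = ½(210 + 435)(94 − 69) = 8062.5; ΔPS = ½(210 + 435)(124 − 94) = 9675.
Government spending = 55 × 435 = 23925.
DWL = ½ × 55 × (435 − 210) = 6187.5; fraction = 6187.5 / 23925 = 15/58.

DWL / government spending = 15/58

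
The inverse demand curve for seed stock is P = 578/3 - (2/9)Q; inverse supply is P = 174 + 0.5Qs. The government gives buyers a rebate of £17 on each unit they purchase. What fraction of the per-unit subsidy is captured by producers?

Pre-subsidy: 578/3 - (2/9)Q = 174 + 0.5Q gives Q* = 336/13 and P* = 2430/13.
With the rebate, buyers effectively pay Pb = Ps − 17, where Ps is the price sellers receive.
On the curves, Pb = 578/3 - (2/9)Q and Ps = 174 + 0.5Q; the wedge Ps − Pb = 17 gives 174 + 0.5Q − (578/3 - (2/9)Q) = 17, so Q' = 642/13.
Then Pb = 578/3 − (2/9)·(642/13) = 2362/13 and Ps = 174 + 0.5·(642/13) = 2583/13.
Buyers' price falls by P* − Pb = 2430/13 − 2362/13 = 68/13; sellers' price rises by Ps − P* = 2583/13 − 2430/13 = 153/13.
So producers capture (153/13)/17 = 9/13 of each unit of subsidy.

Producer share = 9/13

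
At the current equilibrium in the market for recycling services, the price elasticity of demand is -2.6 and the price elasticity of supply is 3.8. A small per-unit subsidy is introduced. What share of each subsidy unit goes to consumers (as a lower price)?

Consumer share = 0.59375

For a small subsidy around the equilibrium, the benefit split depends on the relative slopes, which at a point are proportional to the elasticities.
Buyer share = εs/(εs + |εd|) = 3.8/(3.8 + 2.6) = 0.59375; seller share = |εd|/(εs + |εd|) = 0.40625.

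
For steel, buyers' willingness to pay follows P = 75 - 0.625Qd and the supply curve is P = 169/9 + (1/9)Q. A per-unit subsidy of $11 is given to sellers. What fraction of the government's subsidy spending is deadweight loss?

DWL / government spending = 9/110

Pre-subsidy: 75 - 0.625Q = 169/9 + (1/9)Q gives Q* = 4048/53 and P* = 1445/53.
With the subsidy, sellers receive Ps = Pb + 11 for each unit, where Pb is the price buyers pay.
On the curves, Pb = 75 - 0.625Q and Ps = 169/9 + (1/9)Q; the wedge Ps − Pb = 11 gives 169/9 + (1/9)Q − (75 - 0.625Q) = 11, so Q' = 4840/53.
Then Pb = 75 − 0.625·(4840/53) = 950/53 and Ps = 169/9 + (1/9)·(4840/53) = 1533/53.
ΔCS = ½(4048/53 + 4840/53)(1445/53 − 950/53) = 2199780/2809; ΔPS = ½(4048/53 + 4840/53)(1533/53 − 1445/53) = 391072/2809.
Government spending = 11 × 4840/53 = 53240/53.
DWL = ½ × 11 × (4840/53 − 4048/53) = 4356/53; fraction = (4356/53) / (53240/53) = 9/110.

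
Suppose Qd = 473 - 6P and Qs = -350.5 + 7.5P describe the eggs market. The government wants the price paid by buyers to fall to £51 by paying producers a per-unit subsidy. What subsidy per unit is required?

At a buyer price of 51, quantity demanded is 473 − 6·51 = 167.
Sellers supply 167 only when they receive Ps with -350.5 + 7.5·Ps = 167, i.e. Ps = 69.
s = Ps − Pb = 69 − 51 = 18.

Required subsidy s = £18 per unit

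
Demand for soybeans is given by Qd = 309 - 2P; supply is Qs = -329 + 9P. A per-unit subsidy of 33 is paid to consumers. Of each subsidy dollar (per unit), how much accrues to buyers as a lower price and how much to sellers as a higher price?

Buyers gain 27 per unit; sellers gain 6 per unit

Pre-subsidy: 309 - 2P = -329 + 9P gives P* = 58, Q* = 193.
With the rebate, buyers effectively pay Pb = Ps − 33, where Ps is the price sellers receive.
Demand in terms of Ps becomes Qd = 309 − 2(Ps − 33) = 375 - 2Ps. Setting this equal to supply: 375 - 2Ps = -329 + 9Ps, so Ps = 64.
Buyers pay Pb = 64 − 33 = 31; Q' = -329 + 9·64 = 247.
Buyers' price falls by P* − Pb = 58 − 31 = 27; sellers' price rises by Ps − P* = 64 − 58 = 6.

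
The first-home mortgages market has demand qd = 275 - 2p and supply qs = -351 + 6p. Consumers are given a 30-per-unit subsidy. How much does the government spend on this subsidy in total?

Pre-subsidy: 275 - 2p = -351 + 6p gives p* = 78.25, q* = 118.5.
With the rebate, buyers effectively pay pb = ps − 30, where ps is the price sellers receive.
Demand in terms of ps becomes qd = 275 − 2(ps − 30) = 335 - 2ps. Setting this equal to supply: 335 - 2ps = -351 + 6ps, so ps = 85.75.
Buyers pay pb = 85.75 − 30 = 55.75; q' = -351 + 6·85.75 = 163.5.
Government outlay = subsidy × quantity = 30 × 163.5 = 4905.

Government cost = 4905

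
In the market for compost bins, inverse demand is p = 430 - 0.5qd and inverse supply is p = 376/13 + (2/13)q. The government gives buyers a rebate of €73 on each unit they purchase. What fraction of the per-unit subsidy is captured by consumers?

Consumer share = 13/17

Pre-subsidy: 430 - 0.5q = 376/13 + (2/13)q gives q* = 10428/17 and p* = 2096/17.
With the rebate, buyers effectively pay pb = ps − 73, where ps is the price sellers receive.
On the curves, pb = 430 - 0.5q and ps = 376/13 + (2/13)q; the wedge ps − pb = 73 gives 376/13 + (2/13)q − (430 - 0.5q) = 73, so q' = 12326/17.
Then pb = 430 − 0.5·(12326/17) = 1147/17 and ps = 376/13 + (2/13)·(12326/17) = 2388/17.
Buyers' price falls by p* − pb = 2096/17 − 1147/17 = 949/17; sellers' price rises by ps − p* = 2388/17 − 2096/17 = 292/17.
So consumers capture (949/17)/73 = 13/17 of each unit of subsidy.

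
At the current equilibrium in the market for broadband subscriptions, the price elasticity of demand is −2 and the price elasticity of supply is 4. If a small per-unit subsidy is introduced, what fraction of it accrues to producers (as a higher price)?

Producer share = 1/3

For a small subsidy around the equilibrium, the benefit split depends on the relative slopes, which at a point are proportional to the elasticities.
Buyer share = εs/(εs + |εd|) = 4/(4 + 2) = 2/3; seller share = |εd|/(εs + |εd|) = 1/3.
So producers capture 1/3 of the subsidy.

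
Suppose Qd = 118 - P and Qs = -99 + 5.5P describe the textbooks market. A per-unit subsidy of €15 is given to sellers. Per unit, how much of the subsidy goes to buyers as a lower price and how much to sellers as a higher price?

Buyers gain 165/13 per unit; sellers gain 30/13 per unit

Pre-subsidy: 118 - P = -99 + 5.5P gives P* = 434/13, Q* = 1100/13.
With the subsidy, sellers receive Ps = Pb + 15 for each unit, where Pb is the price buyers pay.
Supply in terms of Pb becomes Qs = -99 + 5.5(Pb + 15) = -16.5 + 5.5Pb. Setting this equal to demand: 118 - Pb = -16.5 + 5.5Pb, so Pb = 269/13.
Sellers receive Ps = 269/13 + 15 = 464/13; Q' = 118 − 1·(269/13) = 1265/13.
Buyers' price falls by P* − Pb = 434/13 − 269/13 = 165/13; sellers' price rises by Ps − P* = 464/13 − 434/13 = 30/13.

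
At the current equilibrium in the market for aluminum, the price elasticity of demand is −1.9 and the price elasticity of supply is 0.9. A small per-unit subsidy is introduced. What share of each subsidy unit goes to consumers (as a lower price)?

For a small subsidy around the equilibrium, the benefit split depends on the relative slopes, which at a point are proportional to the elasticities.
Buyer share = εs/(εs + |εd|) = 0.9/(0.9 + 1.9) = 9/28; seller share = |εd|/(εs + |εd|) = 19/28.

Consumer share = 9/28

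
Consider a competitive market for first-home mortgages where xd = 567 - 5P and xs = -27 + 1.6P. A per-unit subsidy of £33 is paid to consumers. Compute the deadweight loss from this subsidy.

Deadweight loss = £660

Pre-subsidy: 567 - 5P = -27 + 1.6P gives P* = 90, x* = 117.
With the rebate, buyers effectively pay Pb = Ps − 33, where Ps is the price sellers receive.
Demand in terms of Ps becomes xd = 567 − 5(Ps − 33) = 732 - 5Ps. Setting this equal to supply: 732 - 5Ps = -27 + 1.6Ps, so Ps = 115.
Buyers pay Pb = 115 − 33 = 82; x' = -27 + 1.6·115 = 157.
The subsidy expands output by 157 − 117 = 40 past the efficient level; on those units the gap between marginal cost and willingness to pay runs from 0 up to 33.
DWL = ½ × 33 × 40 = 660.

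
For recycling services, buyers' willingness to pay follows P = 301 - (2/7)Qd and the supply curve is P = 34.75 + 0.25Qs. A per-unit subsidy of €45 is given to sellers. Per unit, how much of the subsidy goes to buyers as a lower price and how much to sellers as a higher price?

Buyers gain €24 per unit; sellers gain €21 per unit

Pre-subsidy: 301 - (2/7)Q = 34.75 + 0.25Q gives Q* = 497 and P* = 159.
With the subsidy, sellers receive Ps = Pb + 45 for each unit, where Pb is the price buyers pay.
On the curves, Pb = 301 - (2/7)Q and Ps = 34.75 + 0.25Q; the wedge Ps − Pb = 45 gives 34.75 + 0.25Q − (301 - (2/7)Q) = 45, so Q' = 581.
Then Pb = 301 − (2/7)·581 = 135 and Ps = 34.75 + 0.25·581 = 180.
Buyers' price falls by P* − Pb = 159 − 135 = 24; sellers' price rises by Ps − P* = 180 − 159 = 21.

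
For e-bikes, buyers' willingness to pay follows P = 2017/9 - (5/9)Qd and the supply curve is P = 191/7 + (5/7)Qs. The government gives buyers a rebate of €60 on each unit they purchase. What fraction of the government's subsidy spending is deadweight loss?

Pre-subsidy: 2017/9 - (5/9)Q = 191/7 + (5/7)Q gives Q* = 155 and P* = 138.
With the rebate, buyers effectively pay Pb = Ps − 60, where Ps is the price sellers receive.
On the curves, Pb = 2017/9 - (5/9)Q and Ps = 191/7 + (5/7)Q; the wedge Ps − Pb = 60 gives 191/7 + (5/7)Q − (2017/9 - (5/9)Q) = 60, so Q' = 202.25.
Then Pb = 2017/9 − (5/9)·202.25 = 111.75 and Ps = 191/7 + (5/7)·202.25 = 171.75.
ΔCS = ½(155 + 202.25)(138 − 111.75) = 4688.90625; ΔPS = ½(155 + 202.25)(171.75 − 138) = 6028.59375.
Government spending = 60 × 202.25 = 12135.
DWL = ½ × 60 × (202.25 − 155) = 1417.5; fraction = 1417.5 / 12135 = 189/1618.

DWL / government spending = 189/1618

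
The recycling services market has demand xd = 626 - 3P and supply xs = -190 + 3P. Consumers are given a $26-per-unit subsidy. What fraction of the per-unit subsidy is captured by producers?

Pre-subsidy: 626 - 3P = -190 + 3P gives P* = 136, x* = 218.
With the rebate, buyers effectively pay Pb = Ps − 26, where Ps is the price sellers receive.
Demand in terms of Ps becomes xd = 626 − 3(Ps − 26) = 704 - 3Ps. Setting this equal to supply: 704 - 3Ps = -190 + 3Ps, so Ps = 149.
Buyers pay Pb = 149 − 26 = 123; x' = -190 + 3·149 = 257.
Buyers' price falls by P* − Pb = 136 − 123 = 13; sellers' price rises by Ps − P* = 149 − 136 = 13.
So producers capture 13/26 = 0.5 of each unit of subsidy.

Producer share = 0.5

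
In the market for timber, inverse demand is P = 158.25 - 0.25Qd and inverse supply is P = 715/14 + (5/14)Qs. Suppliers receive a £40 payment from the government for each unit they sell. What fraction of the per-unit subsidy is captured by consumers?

Consumer share = 7/17

Pre-subsidy: 158.25 - 0.25Q = 715/14 + (5/14)Q gives Q* = 3001/17 and P* = 1940/17.
With the subsidy, sellers receive Ps = Pb + 40 for each unit, where Pb is the price buyers pay.
On the curves, Pb = 158.25 - 0.25Q and Ps = 715/14 + (5/14)Q; the wedge Ps − Pb = 40 gives 715/14 + (5/14)Q − (158.25 - 0.25Q) = 40, so Q' = 4121/17.
Then Pb = 158.25 − 0.25·(4121/17) = 1660/17 and Ps = 715/14 + (5/14)·(4121/17) = 2340/17.
Buyers' price falls by P* − Pb = 1940/17 − 1660/17 = 280/17; sellers' price rises by Ps − P* = 2340/17 − 1940/17 = 400/17.
So consumers capture (280/17)/40 = 7/17 of each unit of subsidy.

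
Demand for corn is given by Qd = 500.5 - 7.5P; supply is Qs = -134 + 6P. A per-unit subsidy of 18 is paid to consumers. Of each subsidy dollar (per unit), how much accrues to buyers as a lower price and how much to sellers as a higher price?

Buyers gain 8 per unit; sellers gain 10 per unit

Pre-subsidy: 500.5 - 7.5P = -134 + 6P gives P* = 47, Q* = 148.
With the rebate, buyers effectively pay Pb = Ps − 18, where Ps is the price sellers receive.
Demand in terms of Ps becomes Qd = 500.5 − 7.5(Ps − 18) = 635.5 - 7.5Ps. Setting this equal to supply: 635.5 - 7.5Ps = -134 + 6Ps, so Ps = 57.
Buyers pay Pb = 57 − 18 = 39; Q' = -134 + 6·57 = 208.
Buyers' price falls by P* − Pb = 47 − 39 = 8; sellers' price rises by Ps − P* = 57 − 47 = 10.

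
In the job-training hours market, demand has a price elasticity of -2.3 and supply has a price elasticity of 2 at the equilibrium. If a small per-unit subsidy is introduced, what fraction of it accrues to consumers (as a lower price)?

Consumer share = 20/43

For a small subsidy around the equilibrium, the benefit split depends on the relative slopes, which at a point are proportional to the elasticities.
Buyer share = εs/(εs + |εd|) = 2/(2 + 2.3) = 20/43; seller share = |εd|/(εs + |εd|) = 23/43.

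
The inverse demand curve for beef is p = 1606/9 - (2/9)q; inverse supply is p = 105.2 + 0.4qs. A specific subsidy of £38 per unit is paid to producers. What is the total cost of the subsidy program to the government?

Pre-subsidy: 1606/9 - (2/9)q = 105.2 + 0.4q gives q* = 824/7 and p* = 1066/7.
With the subsidy, sellers receive ps = pb + 38 for each unit, where pb is the price buyers pay.
On the curves, pb = 1606/9 - (2/9)q and ps = 105.2 + 0.4q; the wedge ps − pb = 38 gives 105.2 + 0.4q − (1606/9 - (2/9)q) = 38, so q' = 2503/14.
Then pb = 1606/9 − (2/9)·(2503/14) = 971/7 and ps = 105.2 + 0.4·(2503/14) = 1237/7.
Government outlay = subsidy × quantity = 38 × 2503/14 = 47557/7.

Government cost = 47557/7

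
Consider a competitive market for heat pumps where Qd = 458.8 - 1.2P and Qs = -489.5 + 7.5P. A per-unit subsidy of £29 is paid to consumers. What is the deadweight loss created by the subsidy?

Deadweight loss = £435

Pre-subsidy: 458.8 - 1.2P = -489.5 + 7.5P gives P* = 109, Q* = 328.
With the rebate, buyers effectively pay Pb = Ps − 29, where Ps is the price sellers receive.
Demand in terms of Ps becomes Qd = 458.8 − 1.2(Ps − 29) = 493.6 - 1.2Ps. Setting this equal to supply: 493.6 - 1.2Ps = -489.5 + 7.5Ps, so Ps = 113.
Buyers pay Pb = 113 − 29 = 84; Q' = -489.5 + 7.5·113 = 358.
The subsidy expands output by 358 − 328 = 30 past the efficient level; on those units the gap between marginal cost and willingness to pay runs from 0 up to 29.
DWL = ½ × 29 × 30 = 435.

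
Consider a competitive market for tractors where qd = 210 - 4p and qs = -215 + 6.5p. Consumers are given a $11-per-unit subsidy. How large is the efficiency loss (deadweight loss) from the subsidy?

Deadweight loss = 3146/21

Pre-subsidy: 210 - 4p = -215 + 6.5p gives p* = 850/21, q* = 1010/21.
With the rebate, buyers effectively pay pb = ps − 11, where ps is the price sellers receive.
Demand in terms of ps becomes qd = 210 − 4(ps − 11) = 254 - 4ps. Setting this equal to supply: 254 - 4ps = -215 + 6.5ps, so ps = 134/3.
Buyers pay pb = 134/3 − 11 = 101/3; q' = -215 + 6.5·(134/3) = 226/3.
The subsidy expands output by 226/3 − 1010/21 = 572/21 past the efficient level; on those units the gap between marginal cost and willingness to pay runs from 0 up to 11.
DWL = ½ × 11 × 572/21 = 3146/21.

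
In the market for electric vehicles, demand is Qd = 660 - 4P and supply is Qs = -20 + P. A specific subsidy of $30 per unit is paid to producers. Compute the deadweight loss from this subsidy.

Pre-subsidy: 660 - 4P = -20 + P gives P* = 136, Q* = 116.
With the subsidy, sellers receive Ps = Pb + 30 for each unit, where Pb is the price buyers pay.
Supply in terms of Pb becomes Qs = -20 + 1(Pb + 30) = 10 + Pb. Setting this equal to demand: 660 - 4Pb = 10 + Pb, so Pb = 130.
Sellers receive Ps = 130 + 30 = 160; Q' = 660 − 4·130 = 140.
The subsidy expands output by 140 − 116 = 24 past the efficient level; on those units the gap between marginal cost and willingness to pay runs from 0 up to 30.
DWL = ½ × 30 × 24 = 360.

Deadweight loss = $360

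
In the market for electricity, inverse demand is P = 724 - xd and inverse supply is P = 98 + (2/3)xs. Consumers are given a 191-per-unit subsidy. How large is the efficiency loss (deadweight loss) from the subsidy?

Deadweight loss = 10944.3

Pre-subsidy: 724 - x = 98 + (2/3)x gives x* = 375.6 and P* = 348.4.
With the rebate, buyers effectively pay Pb = Ps − 191, where Ps is the price sellers receive.
On the curves, Pb = 724 - x and Ps = 98 + (2/3)x; the wedge Ps − Pb = 191 gives 98 + (2/3)x − (724 - x) = 191, so x' = 490.2.
Then Pb = 724 − 1·490.2 = 233.8 and Ps = 98 + (2/3)·490.2 = 424.8.
The subsidy expands output by 490.2 − 375.6 = 114.6 past the efficient level; on those units the gap between marginal cost and willingness to pay runs from 0 up to 191.
DWL = ½ × 191 × 114.6 = 10944.3.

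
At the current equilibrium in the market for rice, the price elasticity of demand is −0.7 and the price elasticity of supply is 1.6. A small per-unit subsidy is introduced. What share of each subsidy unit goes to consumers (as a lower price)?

For a small subsidy around the equilibrium, the benefit split depends on the relative slopes, which at a point are proportional to the elasticities.
Buyer share = εs/(εs + |εd|) = 1.6/(1.6 + 0.7) = 16/23; seller share = |εd|/(εs + |εd|) = 7/23.

Consumer share = 16/23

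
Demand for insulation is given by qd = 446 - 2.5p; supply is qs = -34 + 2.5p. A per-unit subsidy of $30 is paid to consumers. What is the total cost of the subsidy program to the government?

Pre-subsidy: 446 - 2.5p = -34 + 2.5p gives p* = 96, q* = 206.
With the rebate, buyers effectively pay pb = ps − 30, where ps is the price sellers receive.
Demand in terms of ps becomes qd = 446 − 2.5(ps − 30) = 521 - 2.5ps. Setting this equal to supply: 521 - 2.5ps = -34 + 2.5ps, so ps = 111.
Buyers pay pb = 111 − 30 = 81; q' = -34 + 2.5·111 = 243.5.
Government outlay = subsidy × quantity = 30 × 243.5 = 7305.

Government cost = $7305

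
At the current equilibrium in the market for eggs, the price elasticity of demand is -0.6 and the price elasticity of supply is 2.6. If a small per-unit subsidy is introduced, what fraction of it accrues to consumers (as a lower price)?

For a small subsidy around the equilibrium, the benefit split depends on the relative slopes, which at a point are proportional to the elasticities.
Buyer share = εs/(εs + |εd|) = 2.6/(2.6 + 0.6) = 0.8125; seller share = |εd|/(εs + |εd|) = 0.1875.

Consumer share = 0.8125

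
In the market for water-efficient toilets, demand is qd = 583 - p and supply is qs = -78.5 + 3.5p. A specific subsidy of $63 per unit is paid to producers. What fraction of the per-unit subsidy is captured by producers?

Pre-subsidy: 583 - p = -78.5 + 3.5p gives p* = 147, q* = 436.
With the subsidy, sellers receive ps = pb + 63 for each unit, where pb is the price buyers pay.
Supply in terms of pb becomes qs = -78.5 + 3.5(pb + 63) = 142 + 3.5pb. Setting this equal to demand: 583 - pb = 142 + 3.5pb, so pb = 98.
Sellers receive ps = 98 + 63 = 161; q' = 583 − 1·98 = 485.
Buyers' price falls by p* − pb = 147 − 98 = 49; sellers' price rises by ps − p* = 161 − 147 = 14.
So producers capture 14/63 = 2/9 of each unit of subsidy.

Producer share = 2/9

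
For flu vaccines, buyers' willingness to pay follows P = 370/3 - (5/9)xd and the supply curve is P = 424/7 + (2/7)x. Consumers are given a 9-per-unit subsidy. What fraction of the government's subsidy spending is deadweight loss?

DWL / government spending = 189/3014

Pre-subsidy: 370/3 - (5/9)x = 424/7 + (2/7)x gives x* = 3954/53 and P* = 4340/53.
With the rebate, buyers effectively pay Pb = Ps − 9, where Ps is the price sellers receive.
On the curves, Pb = 370/3 - (5/9)x and Ps = 424/7 + (2/7)x; the wedge Ps − Pb = 9 gives 424/7 + (2/7)x − (370/3 - (5/9)x) = 9, so x' = 4521/53.
Then Pb = 370/3 − (5/9)·(4521/53) = 4025/53 and Ps = 424/7 + (2/7)·(4521/53) = 4502/53.
ΔCS = ½(3954/53 + 4521/53)(4340/53 − 4025/53) = 2669625/5618; ΔPS = ½(3954/53 + 4521/53)(4502/53 − 4340/53) = 686475/2809.
Government spending = 9 × 4521/53 = 40689/53.
DWL = ½ × 9 × (4521/53 − 3954/53) = 5103/106; fraction = (5103/106) / (40689/53) = 189/3014.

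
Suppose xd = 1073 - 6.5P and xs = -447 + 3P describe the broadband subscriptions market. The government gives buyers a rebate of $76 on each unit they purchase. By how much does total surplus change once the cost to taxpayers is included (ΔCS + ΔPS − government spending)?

Pre-subsidy: 1073 - 6.5P = -447 + 3P gives P* = 160, x* = 33.
With the rebate, buyers effectively pay Pb = Ps − 76, where Ps is the price sellers receive.
Demand in terms of Ps becomes xd = 1073 − 6.5(Ps − 76) = 1567 - 6.5Ps. Setting this equal to supply: 1567 - 6.5Ps = -447 + 3Ps, so Ps = 212.
Buyers pay Pb = 212 − 76 = 136; x' = -447 + 3·212 = 189.
ΔCS = ½(33 + 189)(160 − 136) = 2664; ΔPS = ½(33 + 189)(212 − 160) = 5772.
Government spending = 76 × 189 = 14364.
Net change = 2664 + 5772 − 14364 = -5928. The loss equals the DWL triangle ½·76·156.

Net change in total surplus = -$5928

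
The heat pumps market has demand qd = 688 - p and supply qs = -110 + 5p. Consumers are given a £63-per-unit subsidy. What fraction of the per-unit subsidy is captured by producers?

Producer share = 1/6

Pre-subsidy: 688 - p = -110 + 5p gives p* = 133, q* = 555.
With the rebate, buyers effectively pay pb = ps − 63, where ps is the price sellers receive.
Demand in terms of ps becomes qd = 688 − 1(ps − 63) = 751 - ps. Setting this equal to supply: 751 - ps = -110 + 5ps, so ps = 143.5.
Buyers pay pb = 143.5 − 63 = 80.5; q' = -110 + 5·143.5 = 607.5.
Buyers' price falls by p* − pb = 133 − 80.5 = 52.5; sellers' price rises by ps − p* = 143.5 − 133 = 10.5.
So producers capture 10.5/63 = 1/6 of each unit of subsidy.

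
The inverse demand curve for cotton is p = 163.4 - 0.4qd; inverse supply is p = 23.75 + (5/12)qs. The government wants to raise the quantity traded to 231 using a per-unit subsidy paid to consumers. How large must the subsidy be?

Required subsidy s = 49 per unit

At q = 231, from the demand curve buyers pay pb = 163.4 − 0.4·231 = 71; from the supply curve sellers need ps = 23.75 + (5/12)·231 = 120.
The subsidy must fill the gap: s = ps − pb = 120 − 71 = 49.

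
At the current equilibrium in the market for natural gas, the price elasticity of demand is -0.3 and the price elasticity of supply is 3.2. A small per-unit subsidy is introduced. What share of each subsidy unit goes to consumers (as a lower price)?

Consumer share = 32/35

For a small subsidy around the equilibrium, the benefit split depends on the relative slopes, which at a point are proportional to the elasticities.
Buyer share = εs/(εs + |εd|) = 3.2/(3.2 + 0.3) = 32/35; seller share = |εd|/(εs + |εd|) = 3/35.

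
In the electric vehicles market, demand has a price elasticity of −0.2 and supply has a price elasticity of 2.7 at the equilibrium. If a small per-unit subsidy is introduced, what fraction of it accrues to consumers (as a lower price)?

For a small subsidy around the equilibrium, the benefit split depends on the relative slopes, which at a point are proportional to the elasticities.
Buyer share = εs/(εs + |εd|) = 2.7/(2.7 + 0.2) = 27/29; seller share = |εd|/(εs + |εd|) = 2/29.

Consumer share = 27/29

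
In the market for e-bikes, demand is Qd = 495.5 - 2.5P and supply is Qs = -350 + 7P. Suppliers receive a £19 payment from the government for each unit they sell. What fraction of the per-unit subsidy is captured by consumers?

Consumer share = 14/19

Pre-subsidy: 495.5 - 2.5P = -350 + 7P gives P* = 89, Q* = 273.
With the subsidy, sellers receive Ps = Pb + 19 for each unit, where Pb is the price buyers pay.
Supply in terms of Pb becomes Qs = -350 + 7(Pb + 19) = -217 + 7Pb. Setting this equal to demand: 495.5 - 2.5Pb = -217 + 7Pb, so Pb = 75.
Sellers receive Ps = 75 + 19 = 94; Q' = 495.5 − 2.5·75 = 308.
Buyers' price falls by P* − Pb = 89 − 75 = 14; sellers' price rises by Ps − P* = 94 − 89 = 5.
So consumers capture 14/19 = 14/19 of each unit of subsidy.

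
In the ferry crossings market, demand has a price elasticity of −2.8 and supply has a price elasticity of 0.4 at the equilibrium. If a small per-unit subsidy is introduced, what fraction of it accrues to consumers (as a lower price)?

For a small subsidy around the equilibrium, the benefit split depends on the relative slopes, which at a point are proportional to the elasticities.
Buyer share = εs/(εs + |εd|) = 0.4/(0.4 + 2.8) = 0.125; seller share = |εd|/(εs + |εd|) = 0.875.

Consumer share = 0.125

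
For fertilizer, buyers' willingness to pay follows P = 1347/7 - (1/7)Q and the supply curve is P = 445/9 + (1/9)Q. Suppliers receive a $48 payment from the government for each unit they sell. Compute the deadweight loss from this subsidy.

Deadweight loss = $4536

Pre-subsidy: 1347/7 - (1/7)Q = 445/9 + (1/9)Q gives Q* = 563 and P* = 112.
With the subsidy, sellers receive Ps = Pb + 48 for each unit, where Pb is the price buyers pay.
On the curves, Pb = 1347/7 - (1/7)Q and Ps = 445/9 + (1/9)Q; the wedge Ps − Pb = 48 gives 445/9 + (1/9)Q − (1347/7 - (1/7)Q) = 48, so Q' = 752.
Then Pb = 1347/7 − (1/7)·752 = 85 and Ps = 445/9 + (1/9)·752 = 133.
The subsidy expands output by 752 − 563 = 189 past the efficient level; on those units the gap between marginal cost and willingness to pay runs from 0 up to 48.
DWL = ½ × 48 × 189 = 4536.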